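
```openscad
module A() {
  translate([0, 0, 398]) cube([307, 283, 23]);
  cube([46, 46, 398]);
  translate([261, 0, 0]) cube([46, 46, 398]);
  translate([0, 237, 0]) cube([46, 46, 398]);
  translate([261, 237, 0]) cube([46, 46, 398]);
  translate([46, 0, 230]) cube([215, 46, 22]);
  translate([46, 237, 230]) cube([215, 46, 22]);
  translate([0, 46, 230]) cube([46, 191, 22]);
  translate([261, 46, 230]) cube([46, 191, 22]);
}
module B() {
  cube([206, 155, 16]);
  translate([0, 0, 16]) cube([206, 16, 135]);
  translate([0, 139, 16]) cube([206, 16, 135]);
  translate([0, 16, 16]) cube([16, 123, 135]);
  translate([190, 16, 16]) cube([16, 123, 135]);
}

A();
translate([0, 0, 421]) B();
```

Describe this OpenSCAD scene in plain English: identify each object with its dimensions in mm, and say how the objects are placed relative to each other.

A is a simple wooden stool: a rectangular seat 307 mm (x) by 283 mm (y), 23 mm thick, top face at z = 421 mm, on four square legs, each 46×46 mm in cross-section. The legs rest on z = 0, each flush with a corner of the seat. Four stretchers, 46 mm wide and 22 mm tall, connect adjacent legs with their undersides at z = 230 mm, each running between the inner faces of the legs it joins and aligned with the legs' outer faces on the other axis.

B is an open storage box with external size 206×155×151 mm and wall thickness 16 mm (the base is also 16 mm thick). The base covers the whole footprint; the four walls stand on the base, with the y-facing walls full-width and the x-facing walls fitting between their inner faces.

The open box is on top of the stool.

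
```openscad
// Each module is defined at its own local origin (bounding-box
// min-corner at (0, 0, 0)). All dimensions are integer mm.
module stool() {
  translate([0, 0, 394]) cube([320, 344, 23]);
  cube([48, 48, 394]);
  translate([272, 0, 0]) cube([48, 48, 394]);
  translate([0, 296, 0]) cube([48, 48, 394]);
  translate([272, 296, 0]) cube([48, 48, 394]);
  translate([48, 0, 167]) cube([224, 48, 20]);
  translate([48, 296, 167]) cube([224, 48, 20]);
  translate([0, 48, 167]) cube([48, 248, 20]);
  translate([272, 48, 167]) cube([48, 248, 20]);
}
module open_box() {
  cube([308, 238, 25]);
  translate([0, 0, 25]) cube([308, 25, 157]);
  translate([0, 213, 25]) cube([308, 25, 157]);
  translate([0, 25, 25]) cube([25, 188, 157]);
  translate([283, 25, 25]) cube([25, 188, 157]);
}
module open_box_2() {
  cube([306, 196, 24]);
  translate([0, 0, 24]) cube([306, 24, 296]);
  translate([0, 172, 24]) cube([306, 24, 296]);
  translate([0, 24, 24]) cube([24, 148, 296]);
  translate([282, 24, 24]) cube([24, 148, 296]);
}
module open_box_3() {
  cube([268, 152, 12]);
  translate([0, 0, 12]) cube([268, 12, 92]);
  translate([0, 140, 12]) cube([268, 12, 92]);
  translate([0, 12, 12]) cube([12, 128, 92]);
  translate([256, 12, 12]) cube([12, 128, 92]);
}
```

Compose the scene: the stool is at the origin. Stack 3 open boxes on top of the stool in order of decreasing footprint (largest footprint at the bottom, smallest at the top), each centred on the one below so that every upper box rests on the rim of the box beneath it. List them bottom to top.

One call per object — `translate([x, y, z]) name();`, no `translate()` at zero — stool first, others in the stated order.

stool();
translate([6, 53, 417]) open_box();
translate([7, 74, 599]) open_box_2();
translate([26, 96, 919]) open_box_3();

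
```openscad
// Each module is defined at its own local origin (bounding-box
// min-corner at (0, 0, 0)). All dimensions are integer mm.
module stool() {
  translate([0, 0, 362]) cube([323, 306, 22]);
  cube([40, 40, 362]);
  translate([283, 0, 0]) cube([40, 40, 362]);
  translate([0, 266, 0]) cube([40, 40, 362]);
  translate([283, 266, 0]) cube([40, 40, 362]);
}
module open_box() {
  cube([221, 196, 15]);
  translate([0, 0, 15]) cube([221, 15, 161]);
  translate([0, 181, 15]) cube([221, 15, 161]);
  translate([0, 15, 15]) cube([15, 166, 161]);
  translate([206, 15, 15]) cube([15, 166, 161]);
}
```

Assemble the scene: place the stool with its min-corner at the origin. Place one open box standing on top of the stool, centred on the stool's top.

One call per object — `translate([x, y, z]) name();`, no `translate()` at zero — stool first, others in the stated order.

stool();
translate([51, 55, 384]) open_box();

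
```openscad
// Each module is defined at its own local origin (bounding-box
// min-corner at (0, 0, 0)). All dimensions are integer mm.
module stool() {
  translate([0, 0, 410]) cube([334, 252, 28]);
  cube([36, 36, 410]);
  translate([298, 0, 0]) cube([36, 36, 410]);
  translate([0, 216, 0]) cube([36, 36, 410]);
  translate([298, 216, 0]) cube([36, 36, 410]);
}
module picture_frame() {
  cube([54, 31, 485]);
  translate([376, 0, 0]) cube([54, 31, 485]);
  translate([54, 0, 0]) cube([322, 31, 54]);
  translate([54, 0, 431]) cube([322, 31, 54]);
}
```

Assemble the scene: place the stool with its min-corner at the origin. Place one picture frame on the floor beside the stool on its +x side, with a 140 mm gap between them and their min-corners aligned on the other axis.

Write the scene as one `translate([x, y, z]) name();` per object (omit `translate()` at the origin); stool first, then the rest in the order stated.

stool();
translate([474, 0, 0]) picture_frame();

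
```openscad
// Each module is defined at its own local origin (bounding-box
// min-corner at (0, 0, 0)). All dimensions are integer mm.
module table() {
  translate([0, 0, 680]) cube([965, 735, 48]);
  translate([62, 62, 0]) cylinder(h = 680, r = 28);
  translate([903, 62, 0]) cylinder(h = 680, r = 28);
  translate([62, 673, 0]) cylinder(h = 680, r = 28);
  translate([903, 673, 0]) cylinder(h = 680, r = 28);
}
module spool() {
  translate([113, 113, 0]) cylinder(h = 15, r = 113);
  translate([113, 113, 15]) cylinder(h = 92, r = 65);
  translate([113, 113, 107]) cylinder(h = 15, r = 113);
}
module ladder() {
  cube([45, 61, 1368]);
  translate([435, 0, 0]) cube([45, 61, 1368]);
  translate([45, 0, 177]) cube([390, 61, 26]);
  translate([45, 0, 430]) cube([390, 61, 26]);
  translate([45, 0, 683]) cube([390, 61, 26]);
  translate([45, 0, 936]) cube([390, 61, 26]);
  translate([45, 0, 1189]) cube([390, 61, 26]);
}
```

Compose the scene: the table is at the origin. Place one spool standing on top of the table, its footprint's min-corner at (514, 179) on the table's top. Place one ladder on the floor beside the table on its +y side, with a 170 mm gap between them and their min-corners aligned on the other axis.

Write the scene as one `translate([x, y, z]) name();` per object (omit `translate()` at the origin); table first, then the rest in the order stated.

table();
translate([514, 179, 728]) spool();
translate([0, 905, 0]) ladder();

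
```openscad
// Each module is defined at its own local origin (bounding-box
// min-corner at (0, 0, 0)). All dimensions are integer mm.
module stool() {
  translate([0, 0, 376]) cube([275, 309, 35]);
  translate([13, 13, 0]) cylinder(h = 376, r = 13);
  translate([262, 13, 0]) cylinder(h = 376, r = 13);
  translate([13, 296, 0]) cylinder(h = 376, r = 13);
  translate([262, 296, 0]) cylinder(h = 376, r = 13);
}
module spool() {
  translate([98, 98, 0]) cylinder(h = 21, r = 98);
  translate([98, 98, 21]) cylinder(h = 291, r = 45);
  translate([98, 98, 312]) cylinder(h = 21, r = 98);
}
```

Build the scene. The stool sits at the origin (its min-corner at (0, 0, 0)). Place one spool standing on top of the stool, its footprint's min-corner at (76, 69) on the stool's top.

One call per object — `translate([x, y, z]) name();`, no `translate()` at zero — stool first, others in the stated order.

stool();
translate([76, 69, 411]) spool();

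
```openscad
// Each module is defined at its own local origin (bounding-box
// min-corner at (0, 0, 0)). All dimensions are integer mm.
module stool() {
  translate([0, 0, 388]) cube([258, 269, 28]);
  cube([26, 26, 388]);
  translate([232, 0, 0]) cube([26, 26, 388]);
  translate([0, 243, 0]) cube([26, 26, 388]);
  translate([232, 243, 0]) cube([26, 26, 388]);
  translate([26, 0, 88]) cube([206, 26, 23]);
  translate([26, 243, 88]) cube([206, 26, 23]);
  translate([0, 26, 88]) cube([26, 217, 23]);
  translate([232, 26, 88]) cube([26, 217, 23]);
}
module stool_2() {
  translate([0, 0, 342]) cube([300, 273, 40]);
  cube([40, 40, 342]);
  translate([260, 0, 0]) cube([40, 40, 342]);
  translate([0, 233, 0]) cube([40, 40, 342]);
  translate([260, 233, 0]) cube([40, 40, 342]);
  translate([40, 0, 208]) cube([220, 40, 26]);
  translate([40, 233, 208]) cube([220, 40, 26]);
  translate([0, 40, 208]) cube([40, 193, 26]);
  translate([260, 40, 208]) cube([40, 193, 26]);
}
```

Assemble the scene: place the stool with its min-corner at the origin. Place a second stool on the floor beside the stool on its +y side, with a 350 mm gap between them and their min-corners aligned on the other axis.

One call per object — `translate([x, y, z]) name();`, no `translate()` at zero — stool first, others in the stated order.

stool();
translate([0, 619, 0]) stool_2();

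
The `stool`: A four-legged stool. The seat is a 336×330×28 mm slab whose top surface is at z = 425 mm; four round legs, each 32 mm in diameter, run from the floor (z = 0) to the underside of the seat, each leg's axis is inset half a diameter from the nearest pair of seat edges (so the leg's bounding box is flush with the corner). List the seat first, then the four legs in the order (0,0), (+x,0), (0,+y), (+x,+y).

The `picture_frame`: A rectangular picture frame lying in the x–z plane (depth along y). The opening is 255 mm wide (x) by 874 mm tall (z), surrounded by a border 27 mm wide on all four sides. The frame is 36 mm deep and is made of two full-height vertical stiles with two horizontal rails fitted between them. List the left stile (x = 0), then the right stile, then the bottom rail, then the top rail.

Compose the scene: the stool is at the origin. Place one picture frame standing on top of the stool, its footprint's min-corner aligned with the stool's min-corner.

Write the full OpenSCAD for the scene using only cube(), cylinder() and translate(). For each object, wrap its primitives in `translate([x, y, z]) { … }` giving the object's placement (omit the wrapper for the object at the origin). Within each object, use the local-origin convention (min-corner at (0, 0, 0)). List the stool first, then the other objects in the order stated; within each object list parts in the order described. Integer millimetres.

translate([0, 0, 397]) cube([336, 330, 28]);
translate([16, 16, 0]) cylinder(h = 397, r = 16);
translate([320, 16, 0]) cylinder(h = 397, r = 16);
translate([16, 314, 0]) cylinder(h = 397, r = 16);
translate([320, 314, 0]) cylinder(h = 397, r = 16);
translate([0, 0, 425]) {
  cube([27, 36, 928]);
  translate([282, 0, 0]) cube([27, 36, 928]);
  translate([27, 0, 0]) cube([255, 36, 27]);
  translate([27, 0, 901]) cube([255, 36, 27]);
}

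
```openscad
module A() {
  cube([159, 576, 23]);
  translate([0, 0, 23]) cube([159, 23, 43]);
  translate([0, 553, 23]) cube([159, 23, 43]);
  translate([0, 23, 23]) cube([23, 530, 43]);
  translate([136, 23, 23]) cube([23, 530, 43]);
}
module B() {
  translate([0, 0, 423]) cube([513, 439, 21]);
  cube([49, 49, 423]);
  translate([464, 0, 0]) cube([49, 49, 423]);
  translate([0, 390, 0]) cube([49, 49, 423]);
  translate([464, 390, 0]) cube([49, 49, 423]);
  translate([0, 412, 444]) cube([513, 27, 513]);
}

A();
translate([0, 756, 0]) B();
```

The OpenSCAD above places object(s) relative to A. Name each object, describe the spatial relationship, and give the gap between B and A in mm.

The chair's nearest face is 180 mm from the open box's +y face.

A is an open box. B is a chair. The chair is on the floor beside the open box on its +y side. The gap between the chair and the open box is 180 mm.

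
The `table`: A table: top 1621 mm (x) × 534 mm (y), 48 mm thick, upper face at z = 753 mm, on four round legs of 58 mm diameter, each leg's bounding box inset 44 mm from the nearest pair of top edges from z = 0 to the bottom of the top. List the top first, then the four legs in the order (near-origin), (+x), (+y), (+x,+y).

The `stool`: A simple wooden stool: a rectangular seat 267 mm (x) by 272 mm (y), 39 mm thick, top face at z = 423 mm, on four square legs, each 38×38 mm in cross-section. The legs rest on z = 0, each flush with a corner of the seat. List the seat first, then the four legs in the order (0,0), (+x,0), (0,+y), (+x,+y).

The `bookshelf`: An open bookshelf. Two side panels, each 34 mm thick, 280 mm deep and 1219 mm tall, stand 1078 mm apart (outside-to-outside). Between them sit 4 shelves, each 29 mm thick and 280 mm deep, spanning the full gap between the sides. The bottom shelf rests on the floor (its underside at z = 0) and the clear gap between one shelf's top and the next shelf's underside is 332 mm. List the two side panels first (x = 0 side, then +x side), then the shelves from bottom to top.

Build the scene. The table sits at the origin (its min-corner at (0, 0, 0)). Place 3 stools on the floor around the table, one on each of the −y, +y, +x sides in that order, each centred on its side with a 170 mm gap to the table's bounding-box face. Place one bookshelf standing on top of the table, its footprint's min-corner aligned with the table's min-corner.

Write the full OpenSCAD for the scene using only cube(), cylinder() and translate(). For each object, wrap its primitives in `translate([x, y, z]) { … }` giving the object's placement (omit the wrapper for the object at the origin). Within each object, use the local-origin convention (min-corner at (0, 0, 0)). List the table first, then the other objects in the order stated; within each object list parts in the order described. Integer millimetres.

translate([0, 0, 705]) cube([1621, 534, 48]);
translate([73, 73, 0]) cylinder(h = 705, r = 29);
translate([1548, 73, 0]) cylinder(h = 705, r = 29);
translate([73, 461, 0]) cylinder(h = 705, r = 29);
translate([1548, 461, 0]) cylinder(h = 705, r = 29);
translate([677, -442, 0]) {
  translate([0, 0, 384]) cube([267, 272, 39]);
  cube([38, 38, 384]);
  translate([229, 0, 0]) cube([38, 38, 384]);
  translate([0, 234, 0]) cube([38, 38, 384]);
  translate([229, 234, 0]) cube([38, 38, 384]);
}
translate([677, 704, 0]) {
  translate([0, 0, 384]) cube([267, 272, 39]);
  cube([38, 38, 384]);
  translate([229, 0, 0]) cube([38, 38, 384]);
  translate([0, 234, 0]) cube([38, 38, 384]);
  translate([229, 234, 0]) cube([38, 38, 384]);
}
translate([1791, 131, 0]) {
  translate([0, 0, 384]) cube([267, 272, 39]);
  cube([38, 38, 384]);
  translate([229, 0, 0]) cube([38, 38, 384]);
  translate([0, 234, 0]) cube([38, 38, 384]);
  translate([229, 234, 0]) cube([38, 38, 384]);
}
translate([0, 0, 753]) {
  cube([34, 280, 1219]);
  translate([1044, 0, 0]) cube([34, 280, 1219]);
  translate([34, 0, 0]) cube([1010, 280, 29]);
  translate([34, 0, 361]) cube([1010, 280, 29]);
  translate([34, 0, 722]) cube([1010, 280, 29]);
  translate([34, 0, 1083]) cube([1010, 280, 29]);
}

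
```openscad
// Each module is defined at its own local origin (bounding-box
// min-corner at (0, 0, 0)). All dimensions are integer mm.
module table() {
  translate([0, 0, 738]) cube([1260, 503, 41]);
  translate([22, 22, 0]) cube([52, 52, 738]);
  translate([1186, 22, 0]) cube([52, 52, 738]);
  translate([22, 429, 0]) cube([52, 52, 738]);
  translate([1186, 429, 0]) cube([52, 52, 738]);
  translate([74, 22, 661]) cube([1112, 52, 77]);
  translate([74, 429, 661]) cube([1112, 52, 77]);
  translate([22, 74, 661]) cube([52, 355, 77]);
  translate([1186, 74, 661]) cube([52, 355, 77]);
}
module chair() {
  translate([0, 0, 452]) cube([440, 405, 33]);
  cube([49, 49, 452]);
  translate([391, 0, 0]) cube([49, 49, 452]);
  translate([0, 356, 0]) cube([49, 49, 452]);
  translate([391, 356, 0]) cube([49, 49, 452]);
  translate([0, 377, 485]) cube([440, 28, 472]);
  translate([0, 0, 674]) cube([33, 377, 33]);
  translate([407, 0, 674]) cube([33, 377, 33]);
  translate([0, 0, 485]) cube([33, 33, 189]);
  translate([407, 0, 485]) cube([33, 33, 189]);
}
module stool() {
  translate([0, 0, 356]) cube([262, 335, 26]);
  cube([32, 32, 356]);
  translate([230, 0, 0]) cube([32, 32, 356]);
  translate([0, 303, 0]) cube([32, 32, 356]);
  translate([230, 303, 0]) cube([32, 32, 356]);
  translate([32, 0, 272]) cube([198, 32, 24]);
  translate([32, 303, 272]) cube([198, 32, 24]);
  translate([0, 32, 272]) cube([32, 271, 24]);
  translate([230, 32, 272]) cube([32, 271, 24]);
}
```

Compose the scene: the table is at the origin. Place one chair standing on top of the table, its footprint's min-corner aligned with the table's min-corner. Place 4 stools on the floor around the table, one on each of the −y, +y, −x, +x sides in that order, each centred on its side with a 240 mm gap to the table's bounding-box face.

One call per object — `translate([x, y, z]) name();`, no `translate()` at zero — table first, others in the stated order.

table();
translate([0, 0, 779]) chair();
translate([499, -575, 0]) stool();
translate([499, 743, 0]) stool();
translate([-502, 84, 0]) stool();
translate([1500, 84, 0]) stool();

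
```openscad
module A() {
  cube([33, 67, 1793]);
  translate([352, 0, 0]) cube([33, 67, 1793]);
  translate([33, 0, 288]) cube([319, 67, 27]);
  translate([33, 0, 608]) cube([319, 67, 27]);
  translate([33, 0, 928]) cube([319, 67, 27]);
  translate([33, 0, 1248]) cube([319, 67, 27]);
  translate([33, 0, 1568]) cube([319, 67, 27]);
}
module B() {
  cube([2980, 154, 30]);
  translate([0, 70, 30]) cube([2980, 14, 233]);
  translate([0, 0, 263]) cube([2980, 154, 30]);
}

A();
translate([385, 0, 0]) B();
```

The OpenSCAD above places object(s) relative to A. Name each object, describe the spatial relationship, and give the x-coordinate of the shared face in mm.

A is a ladder. B is an I-beam. The I-beam is against the ladder's +x side, with their −y faces flush. The x-coordinate of the shared face is 385 mm.

The ladder's +x face and the I-beam's −x face are both at x = 385 mm.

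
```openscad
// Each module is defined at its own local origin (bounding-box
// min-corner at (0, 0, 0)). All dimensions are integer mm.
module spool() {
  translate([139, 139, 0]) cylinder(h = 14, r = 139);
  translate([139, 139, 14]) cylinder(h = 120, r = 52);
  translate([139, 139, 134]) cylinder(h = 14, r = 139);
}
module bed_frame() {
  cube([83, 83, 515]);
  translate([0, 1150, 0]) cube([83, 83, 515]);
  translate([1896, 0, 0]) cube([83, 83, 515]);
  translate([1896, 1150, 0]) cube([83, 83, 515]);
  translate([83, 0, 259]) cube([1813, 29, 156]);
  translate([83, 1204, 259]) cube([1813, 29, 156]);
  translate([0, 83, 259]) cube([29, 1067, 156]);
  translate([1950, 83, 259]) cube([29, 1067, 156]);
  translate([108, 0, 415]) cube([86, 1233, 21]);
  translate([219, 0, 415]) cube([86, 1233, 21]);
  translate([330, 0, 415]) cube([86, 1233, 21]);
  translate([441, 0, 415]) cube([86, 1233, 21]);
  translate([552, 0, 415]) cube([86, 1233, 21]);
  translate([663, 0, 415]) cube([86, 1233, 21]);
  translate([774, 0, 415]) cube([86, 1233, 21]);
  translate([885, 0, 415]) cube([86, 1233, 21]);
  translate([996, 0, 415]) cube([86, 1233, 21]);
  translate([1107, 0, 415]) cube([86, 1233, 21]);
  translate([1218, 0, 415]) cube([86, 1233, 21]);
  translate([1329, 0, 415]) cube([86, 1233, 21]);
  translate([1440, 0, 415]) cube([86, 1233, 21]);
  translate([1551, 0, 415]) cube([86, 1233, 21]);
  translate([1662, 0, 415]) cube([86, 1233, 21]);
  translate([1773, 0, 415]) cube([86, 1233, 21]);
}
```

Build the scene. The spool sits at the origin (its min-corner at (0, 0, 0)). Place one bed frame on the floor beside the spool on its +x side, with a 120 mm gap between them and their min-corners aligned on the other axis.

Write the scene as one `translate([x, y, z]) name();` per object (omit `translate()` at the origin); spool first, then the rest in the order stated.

spool();
translate([398, 0, 0]) bed_frame();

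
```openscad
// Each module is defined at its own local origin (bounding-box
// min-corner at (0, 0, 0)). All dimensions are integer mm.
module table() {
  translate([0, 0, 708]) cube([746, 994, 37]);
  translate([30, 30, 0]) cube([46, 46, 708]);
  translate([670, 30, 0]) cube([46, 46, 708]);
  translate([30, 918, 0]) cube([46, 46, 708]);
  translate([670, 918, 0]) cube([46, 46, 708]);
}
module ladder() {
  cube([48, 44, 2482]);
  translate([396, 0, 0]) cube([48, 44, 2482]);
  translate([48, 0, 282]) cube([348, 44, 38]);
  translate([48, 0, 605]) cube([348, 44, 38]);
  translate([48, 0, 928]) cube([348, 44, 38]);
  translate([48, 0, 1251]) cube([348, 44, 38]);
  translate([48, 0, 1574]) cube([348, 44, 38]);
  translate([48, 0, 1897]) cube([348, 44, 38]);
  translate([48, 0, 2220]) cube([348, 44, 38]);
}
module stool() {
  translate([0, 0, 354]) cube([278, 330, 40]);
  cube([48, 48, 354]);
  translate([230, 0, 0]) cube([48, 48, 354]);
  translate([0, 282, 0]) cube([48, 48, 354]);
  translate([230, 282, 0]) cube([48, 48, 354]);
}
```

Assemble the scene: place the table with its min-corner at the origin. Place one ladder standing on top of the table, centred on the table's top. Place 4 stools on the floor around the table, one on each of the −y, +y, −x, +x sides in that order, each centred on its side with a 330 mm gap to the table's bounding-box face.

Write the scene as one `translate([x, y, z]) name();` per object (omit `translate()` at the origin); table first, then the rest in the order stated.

table();
translate([151, 475, 745]) ladder();
translate([234, -660, 0]) stool();
translate([234, 1324, 0]) stool();
translate([-608, 332, 0]) stool();
translate([1076, 332, 0]) stool();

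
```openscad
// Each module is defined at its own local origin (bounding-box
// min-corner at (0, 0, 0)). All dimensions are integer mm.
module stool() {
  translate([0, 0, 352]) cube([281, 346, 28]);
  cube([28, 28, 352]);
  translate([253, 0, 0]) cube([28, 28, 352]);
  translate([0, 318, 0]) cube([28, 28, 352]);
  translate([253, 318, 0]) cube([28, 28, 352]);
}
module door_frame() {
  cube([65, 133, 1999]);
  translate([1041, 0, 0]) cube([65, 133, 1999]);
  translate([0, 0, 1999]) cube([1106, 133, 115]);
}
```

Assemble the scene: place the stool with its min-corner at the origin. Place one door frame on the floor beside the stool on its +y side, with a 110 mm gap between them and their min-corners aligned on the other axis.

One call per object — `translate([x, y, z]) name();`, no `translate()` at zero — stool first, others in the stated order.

stool();
translate([0, 456, 0]) door_frame();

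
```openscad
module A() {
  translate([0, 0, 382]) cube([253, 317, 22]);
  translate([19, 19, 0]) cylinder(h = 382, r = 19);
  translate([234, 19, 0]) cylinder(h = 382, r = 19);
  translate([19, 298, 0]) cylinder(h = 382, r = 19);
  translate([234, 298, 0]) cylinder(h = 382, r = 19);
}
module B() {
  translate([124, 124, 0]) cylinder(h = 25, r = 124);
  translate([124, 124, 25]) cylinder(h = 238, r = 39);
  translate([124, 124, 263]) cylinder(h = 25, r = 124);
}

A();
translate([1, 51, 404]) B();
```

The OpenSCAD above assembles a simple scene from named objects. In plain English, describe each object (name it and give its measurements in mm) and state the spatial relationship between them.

A is a simple wooden stool: a rectangular seat 253 mm (x) by 317 mm (y), 22 mm thick, top face at z = 404 mm, on four round legs, each 38 mm in diameter. The legs rest on z = 0, each leg's axis is inset half a diameter from the nearest pair of seat edges (so the leg's bounding box is flush with the corner).

B is a spool: two coaxial disc flanges of radius 124 mm and thickness 25 mm, joined by a core cylinder of radius 39 mm and height 238 mm. The lower flange rests on z = 0 and the three cylinders share a vertical axis.

The spool is on top of the stool.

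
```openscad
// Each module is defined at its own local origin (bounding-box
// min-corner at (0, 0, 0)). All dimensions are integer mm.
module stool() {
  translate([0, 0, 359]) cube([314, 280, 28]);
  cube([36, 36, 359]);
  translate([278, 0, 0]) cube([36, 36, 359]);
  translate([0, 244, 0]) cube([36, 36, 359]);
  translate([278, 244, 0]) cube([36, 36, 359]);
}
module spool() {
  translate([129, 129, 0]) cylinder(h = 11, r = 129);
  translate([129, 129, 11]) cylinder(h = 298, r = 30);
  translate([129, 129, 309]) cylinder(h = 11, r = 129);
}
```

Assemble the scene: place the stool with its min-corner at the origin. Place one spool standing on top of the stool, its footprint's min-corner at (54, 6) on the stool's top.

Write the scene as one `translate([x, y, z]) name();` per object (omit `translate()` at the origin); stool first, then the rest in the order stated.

stool();
translate([54, 6, 387]) spool();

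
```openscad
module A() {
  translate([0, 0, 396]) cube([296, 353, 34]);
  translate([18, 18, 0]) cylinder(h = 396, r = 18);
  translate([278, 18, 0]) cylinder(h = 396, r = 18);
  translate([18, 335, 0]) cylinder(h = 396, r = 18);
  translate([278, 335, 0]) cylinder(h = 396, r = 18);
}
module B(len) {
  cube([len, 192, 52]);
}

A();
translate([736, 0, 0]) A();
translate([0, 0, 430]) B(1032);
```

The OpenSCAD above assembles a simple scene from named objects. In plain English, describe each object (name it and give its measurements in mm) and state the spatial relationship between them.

A is a four-legged stool. The seat is 296×353 mm, 34 mm thick, top at z = 430 mm. It stands on four round legs, each 36 mm in diameter, from z = 0 to the seat underside, each leg's axis is inset half a diameter from the nearest pair of seat edges (so the leg's bounding box is flush with the corner).

B is a rectangular beam 1032 mm long (x), 192 mm deep (y), 52 mm thick (z).

The beam spans the tops of two stools placed 440 mm apart, resting at z = 430 mm.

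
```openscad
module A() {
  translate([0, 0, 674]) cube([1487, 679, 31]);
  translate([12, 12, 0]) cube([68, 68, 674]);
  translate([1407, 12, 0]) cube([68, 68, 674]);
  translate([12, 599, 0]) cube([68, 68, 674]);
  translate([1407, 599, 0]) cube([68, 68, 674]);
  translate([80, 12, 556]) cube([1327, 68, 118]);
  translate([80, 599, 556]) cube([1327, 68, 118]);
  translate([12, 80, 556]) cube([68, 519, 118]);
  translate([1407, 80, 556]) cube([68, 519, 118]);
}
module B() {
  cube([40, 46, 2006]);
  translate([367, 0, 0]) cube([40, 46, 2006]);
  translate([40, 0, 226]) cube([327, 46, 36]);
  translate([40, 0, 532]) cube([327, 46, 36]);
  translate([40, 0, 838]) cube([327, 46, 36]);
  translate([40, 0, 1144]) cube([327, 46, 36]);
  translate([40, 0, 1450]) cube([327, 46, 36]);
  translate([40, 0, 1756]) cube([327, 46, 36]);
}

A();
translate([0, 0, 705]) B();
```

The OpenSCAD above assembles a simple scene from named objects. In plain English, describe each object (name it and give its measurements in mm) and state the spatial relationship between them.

A is a rectangular dining table. The top is 1487×679×31 mm with its upper surface at z = 705 mm. It stands on four 68×68 mm square legs, each inset 12 mm from the nearest pair of top edges, running from the floor to the underside of the top. Four apron rails, 68 mm thick and 118 mm tall, run between adjacent legs with their top edges flush with the underside of the top and their outer faces flush with the legs' outer faces.

B is a straight ladder. Two 40×46 mm vertical rails, 2006 mm tall, stand 407 mm apart (outside-to-outside) with their front faces coplanar on the −y side. 6 rungs, each 46 mm deep and 36 mm tall, span between the inner faces of the rails, front faces flush with the rails. The lowest rung's underside is at z = 226 mm and rungs are spaced 306 mm apart (underside to underside).

The ladder is on top of the table.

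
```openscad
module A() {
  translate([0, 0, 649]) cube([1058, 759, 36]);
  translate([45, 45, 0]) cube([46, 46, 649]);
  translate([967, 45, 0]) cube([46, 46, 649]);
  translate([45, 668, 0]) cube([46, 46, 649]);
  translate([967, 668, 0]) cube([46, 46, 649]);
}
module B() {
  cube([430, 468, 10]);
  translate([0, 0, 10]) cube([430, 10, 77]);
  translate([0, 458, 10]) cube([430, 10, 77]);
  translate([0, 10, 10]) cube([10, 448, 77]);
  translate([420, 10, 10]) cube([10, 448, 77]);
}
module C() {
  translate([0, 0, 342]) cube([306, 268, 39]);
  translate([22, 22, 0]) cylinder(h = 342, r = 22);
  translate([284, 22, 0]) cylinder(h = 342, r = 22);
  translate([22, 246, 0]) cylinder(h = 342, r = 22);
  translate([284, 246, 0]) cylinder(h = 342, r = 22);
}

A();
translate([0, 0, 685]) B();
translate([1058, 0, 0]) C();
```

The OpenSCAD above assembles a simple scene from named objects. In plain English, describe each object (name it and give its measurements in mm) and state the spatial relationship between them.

A is a table: top 1058 mm (x) × 759 mm (y), 36 mm thick, upper face at z = 685 mm, on four 46×46 mm square legs, each inset 45 mm from the nearest pair of top edges, running from z = 0 to the bottom of the top.

B is an open-topped rectangular box: outside dimensions 430×468×87 mm, with a uniform wall and base thickness of 10 mm. The base is a full 430×468 slab on the floor; four walls sit on top of the base. The front and back walls (the −y and +y sides) span the full width; the two side walls fit between them.

C is a simple wooden stool: a rectangular seat 306 mm (x) by 268 mm (y), 39 mm thick, top face at z = 381 mm, on four round legs, each 44 mm in diameter. The legs rest on z = 0, each leg's axis is inset half a diameter from the nearest pair of seat edges (so the leg's bounding box is flush with the corner).

The open box is on top of the table. The stool is against the table's +x side, with their −y faces flush.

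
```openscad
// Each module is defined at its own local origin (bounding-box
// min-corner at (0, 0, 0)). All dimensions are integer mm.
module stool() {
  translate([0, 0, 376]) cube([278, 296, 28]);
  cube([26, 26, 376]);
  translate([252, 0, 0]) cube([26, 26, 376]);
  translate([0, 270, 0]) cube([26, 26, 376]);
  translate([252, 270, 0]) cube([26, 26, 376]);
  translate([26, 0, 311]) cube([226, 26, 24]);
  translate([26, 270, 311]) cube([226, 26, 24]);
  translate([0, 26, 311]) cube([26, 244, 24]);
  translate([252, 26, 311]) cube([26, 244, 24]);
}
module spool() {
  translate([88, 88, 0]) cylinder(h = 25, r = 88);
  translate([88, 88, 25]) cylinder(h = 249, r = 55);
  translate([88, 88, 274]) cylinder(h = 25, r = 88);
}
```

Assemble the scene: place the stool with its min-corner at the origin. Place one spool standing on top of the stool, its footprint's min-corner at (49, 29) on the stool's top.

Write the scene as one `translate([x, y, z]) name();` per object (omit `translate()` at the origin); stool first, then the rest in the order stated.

stool();
translate([49, 29, 404]) spool();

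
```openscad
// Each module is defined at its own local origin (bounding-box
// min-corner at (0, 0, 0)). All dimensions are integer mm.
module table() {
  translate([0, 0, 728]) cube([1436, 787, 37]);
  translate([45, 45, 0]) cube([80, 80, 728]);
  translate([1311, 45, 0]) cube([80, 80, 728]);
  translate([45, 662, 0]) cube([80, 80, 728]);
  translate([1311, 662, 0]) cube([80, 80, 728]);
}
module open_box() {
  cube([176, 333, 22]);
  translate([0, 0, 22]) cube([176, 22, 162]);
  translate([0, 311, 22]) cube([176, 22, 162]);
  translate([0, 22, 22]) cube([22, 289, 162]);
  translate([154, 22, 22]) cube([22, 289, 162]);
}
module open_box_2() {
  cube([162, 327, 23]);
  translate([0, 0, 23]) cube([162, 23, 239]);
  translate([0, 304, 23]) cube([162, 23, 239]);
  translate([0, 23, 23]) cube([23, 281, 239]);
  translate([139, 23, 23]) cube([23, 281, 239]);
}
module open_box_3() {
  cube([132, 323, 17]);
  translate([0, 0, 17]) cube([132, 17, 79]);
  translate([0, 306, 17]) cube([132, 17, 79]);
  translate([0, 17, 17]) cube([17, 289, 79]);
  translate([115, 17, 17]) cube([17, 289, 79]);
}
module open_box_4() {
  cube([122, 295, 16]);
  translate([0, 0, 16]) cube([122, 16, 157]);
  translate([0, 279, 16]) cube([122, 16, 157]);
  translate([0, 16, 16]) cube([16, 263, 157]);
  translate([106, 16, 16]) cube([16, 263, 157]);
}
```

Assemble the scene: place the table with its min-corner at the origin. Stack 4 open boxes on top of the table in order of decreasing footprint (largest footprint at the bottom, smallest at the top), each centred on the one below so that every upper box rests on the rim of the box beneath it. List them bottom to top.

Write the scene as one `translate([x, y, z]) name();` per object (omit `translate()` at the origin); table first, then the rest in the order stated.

table();
translate([630, 227, 765]) open_box();
translate([637, 230, 949]) open_box_2();
translate([652, 232, 1211]) open_box_3();
translate([657, 246, 1307]) open_box_4();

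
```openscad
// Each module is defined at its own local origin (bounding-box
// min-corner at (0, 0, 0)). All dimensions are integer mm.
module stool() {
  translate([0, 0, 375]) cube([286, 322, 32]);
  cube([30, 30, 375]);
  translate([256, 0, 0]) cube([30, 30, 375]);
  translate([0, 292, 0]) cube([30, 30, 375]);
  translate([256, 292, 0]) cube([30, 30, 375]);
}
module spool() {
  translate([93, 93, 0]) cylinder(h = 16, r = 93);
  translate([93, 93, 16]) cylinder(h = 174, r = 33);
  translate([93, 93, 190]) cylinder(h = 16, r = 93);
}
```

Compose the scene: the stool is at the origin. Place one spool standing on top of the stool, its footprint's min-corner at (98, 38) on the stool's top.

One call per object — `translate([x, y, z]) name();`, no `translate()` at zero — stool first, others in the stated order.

stool();
translate([98, 38, 407]) spool();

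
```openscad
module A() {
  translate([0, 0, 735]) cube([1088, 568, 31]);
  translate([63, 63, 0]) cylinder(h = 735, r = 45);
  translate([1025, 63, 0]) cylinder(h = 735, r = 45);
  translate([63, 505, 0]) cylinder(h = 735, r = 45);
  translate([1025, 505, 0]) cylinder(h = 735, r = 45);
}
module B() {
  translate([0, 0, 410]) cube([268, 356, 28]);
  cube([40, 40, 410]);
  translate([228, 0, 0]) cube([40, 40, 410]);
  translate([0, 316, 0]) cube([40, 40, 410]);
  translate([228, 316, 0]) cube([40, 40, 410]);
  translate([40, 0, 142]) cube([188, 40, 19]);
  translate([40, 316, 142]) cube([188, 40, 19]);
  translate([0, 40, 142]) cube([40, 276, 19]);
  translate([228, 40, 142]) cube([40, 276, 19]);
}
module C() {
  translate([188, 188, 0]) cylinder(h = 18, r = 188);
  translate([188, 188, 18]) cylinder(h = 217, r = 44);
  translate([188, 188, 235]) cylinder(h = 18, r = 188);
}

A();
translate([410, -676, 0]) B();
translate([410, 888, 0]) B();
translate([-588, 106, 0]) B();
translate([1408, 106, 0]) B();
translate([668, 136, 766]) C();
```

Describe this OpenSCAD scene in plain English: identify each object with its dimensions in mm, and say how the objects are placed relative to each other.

A is a table with a 1088×568 mm rectangular top, 31 mm thick, top surface at z = 766 mm, supported by four round legs of 90 mm diameter, each leg's bounding box inset 18 mm from the nearest pair of top edges, running from the floor.

B is a four-legged stool. The seat is a 268×356×28 mm slab whose top surface is at z = 438 mm; four square legs, each 40×40 mm in cross-section, run from the floor (z = 0) to the underside of the seat, each flush with a corner of the seat. Four stretchers, 40 mm wide and 19 mm tall, connect adjacent legs with their undersides at z = 142 mm, each running between the inner faces of the legs it joins and aligned with the legs' outer faces on the other axis.

C is a spool: two coaxial disc flanges of radius 188 mm and thickness 18 mm, joined by a core cylinder of radius 44 mm and height 217 mm. The lower flange rests on z = 0 and the three cylinders share a vertical axis.

Four stools sit around the table at the −y, +y, −x, +x sides. The spool is on top of the table.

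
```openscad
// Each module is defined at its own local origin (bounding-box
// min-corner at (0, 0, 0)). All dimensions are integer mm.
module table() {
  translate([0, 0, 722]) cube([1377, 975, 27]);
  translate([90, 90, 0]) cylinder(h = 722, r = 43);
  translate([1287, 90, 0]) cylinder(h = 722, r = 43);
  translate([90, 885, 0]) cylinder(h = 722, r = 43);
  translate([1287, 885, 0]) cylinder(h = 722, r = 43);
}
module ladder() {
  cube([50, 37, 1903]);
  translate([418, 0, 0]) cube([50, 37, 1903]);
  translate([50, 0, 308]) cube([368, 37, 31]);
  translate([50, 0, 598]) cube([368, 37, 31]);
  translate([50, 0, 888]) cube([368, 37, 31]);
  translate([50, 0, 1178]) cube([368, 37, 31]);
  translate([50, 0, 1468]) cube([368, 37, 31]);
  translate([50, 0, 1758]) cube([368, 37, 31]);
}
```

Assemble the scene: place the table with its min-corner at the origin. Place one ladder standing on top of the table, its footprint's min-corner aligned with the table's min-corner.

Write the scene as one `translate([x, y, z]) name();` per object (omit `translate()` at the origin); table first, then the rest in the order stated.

table();
translate([0, 0, 749]) ladder();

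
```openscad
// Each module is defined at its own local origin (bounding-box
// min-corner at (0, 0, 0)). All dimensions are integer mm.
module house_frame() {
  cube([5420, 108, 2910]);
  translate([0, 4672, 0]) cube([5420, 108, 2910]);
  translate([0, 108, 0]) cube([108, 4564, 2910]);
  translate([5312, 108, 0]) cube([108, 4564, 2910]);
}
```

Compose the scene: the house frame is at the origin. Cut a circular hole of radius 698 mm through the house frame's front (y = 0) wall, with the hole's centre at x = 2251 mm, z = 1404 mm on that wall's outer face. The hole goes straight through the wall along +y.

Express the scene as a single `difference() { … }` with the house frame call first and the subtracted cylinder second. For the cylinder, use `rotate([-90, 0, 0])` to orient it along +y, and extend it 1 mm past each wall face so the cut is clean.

difference() {
  house_frame();
  translate([2251, -1, 1404]) rotate([-90, 0, 0]) cylinder(h = 110, r = 698);
}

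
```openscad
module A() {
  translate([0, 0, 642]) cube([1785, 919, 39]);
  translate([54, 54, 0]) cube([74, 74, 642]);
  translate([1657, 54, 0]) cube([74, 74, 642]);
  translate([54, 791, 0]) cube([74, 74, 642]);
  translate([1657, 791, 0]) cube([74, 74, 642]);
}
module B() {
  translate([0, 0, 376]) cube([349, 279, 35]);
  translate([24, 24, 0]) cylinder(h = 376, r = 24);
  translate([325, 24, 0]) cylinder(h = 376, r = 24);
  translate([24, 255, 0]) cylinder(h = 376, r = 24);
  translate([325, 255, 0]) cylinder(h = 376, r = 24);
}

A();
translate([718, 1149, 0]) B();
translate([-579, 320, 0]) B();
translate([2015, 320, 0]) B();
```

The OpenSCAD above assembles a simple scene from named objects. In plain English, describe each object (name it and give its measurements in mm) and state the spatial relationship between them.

A is a rectangular dining table. The top is 1785×919×39 mm with its upper surface at z = 681 mm. It stands on four 74×74 mm square legs, each inset 54 mm from the nearest pair of top edges, running from the floor to the underside of the top.

B is a four-legged stool. The seat is a 349×279×35 mm slab whose top surface is at z = 411 mm; four round legs, each 48 mm in diameter, run from the floor (z = 0) to the underside of the seat, each leg's axis is inset half a diameter from the nearest pair of seat edges (so the leg's bounding box is flush with the corner).

Three stools sit around the table at the +y, −x, +x sides.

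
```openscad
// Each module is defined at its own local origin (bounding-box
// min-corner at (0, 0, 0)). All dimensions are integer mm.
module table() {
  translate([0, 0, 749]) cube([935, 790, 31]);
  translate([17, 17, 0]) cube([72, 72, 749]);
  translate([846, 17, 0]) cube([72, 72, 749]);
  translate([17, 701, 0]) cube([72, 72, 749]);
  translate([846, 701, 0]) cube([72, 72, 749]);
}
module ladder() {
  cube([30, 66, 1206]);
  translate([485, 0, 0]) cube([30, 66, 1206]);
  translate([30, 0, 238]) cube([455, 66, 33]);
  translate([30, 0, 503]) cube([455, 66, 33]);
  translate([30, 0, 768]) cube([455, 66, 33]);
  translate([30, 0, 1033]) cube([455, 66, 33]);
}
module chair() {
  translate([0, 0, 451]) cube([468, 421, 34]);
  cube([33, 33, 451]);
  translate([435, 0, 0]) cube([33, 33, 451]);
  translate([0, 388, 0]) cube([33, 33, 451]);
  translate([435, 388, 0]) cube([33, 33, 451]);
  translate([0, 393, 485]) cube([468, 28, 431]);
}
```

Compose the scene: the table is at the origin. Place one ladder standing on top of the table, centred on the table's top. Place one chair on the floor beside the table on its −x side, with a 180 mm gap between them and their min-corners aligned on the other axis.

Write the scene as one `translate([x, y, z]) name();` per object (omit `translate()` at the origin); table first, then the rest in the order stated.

table();
translate([210, 362, 780]) ladder();
translate([-648, 0, 0]) chair();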